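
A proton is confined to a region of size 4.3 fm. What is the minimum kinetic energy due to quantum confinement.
280.555 keV

Using the uncertainty principle:

1. Position uncertainty: Δx ≈ 4.300e-15 m
2. Minimum momentum uncertainty: Δp = ℏ/(2Δx) = 1.226e-20 kg·m/s
3. Minimum kinetic energy:
   KE = (Δp)²/(2m) = (1.226e-20)²/(2 × 1.673e-27 kg)
   KE = 4.495e-14 J = 280.555 keV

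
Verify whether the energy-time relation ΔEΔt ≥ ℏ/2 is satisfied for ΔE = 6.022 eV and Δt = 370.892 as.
Yes, it satisfies the uncertainty relation.

Calculate the product ΔEΔt:
ΔE = 6.022 eV = 9.648e-19 J
ΔEΔt = (9.648e-19 J) × (3.709e-16 s)
ΔEΔt = 3.578e-34 J·s

Compare to the minimum allowed value ℏ/2:
ℏ/2 = 5.273e-35 J·s

Since ΔEΔt = 3.578e-34 J·s ≥ 5.273e-35 J·s = ℏ/2,
this satisfies the uncertainty relation.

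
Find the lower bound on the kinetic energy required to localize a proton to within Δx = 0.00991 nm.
52.821 meV

Localizing a particle requires giving it sufficient momentum uncertainty:

1. From uncertainty principle: Δp ≥ ℏ/(2Δx)
   Δp_min = (1.055e-34 J·s) / (2 × 9.910e-12 m)
   Δp_min = 5.321e-24 kg·m/s

2. This momentum uncertainty corresponds to kinetic energy:
   KE ≈ (Δp)²/(2m) = (5.321e-24)²/(2 × 1.673e-27 kg)
   KE = 8.463e-21 J = 52.821 meV

Tighter localization requires more energy.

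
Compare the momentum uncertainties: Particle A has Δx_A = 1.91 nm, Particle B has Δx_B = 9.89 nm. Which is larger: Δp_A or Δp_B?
Particle A has the larger minimum momentum uncertainty, by a factor of 5.18.

For each particle, the minimum momentum uncertainty is Δp_min = ℏ/(2Δx):

Particle A: Δp_A = ℏ/(2×1.910e-09 m) = 2.761e-26 kg·m/s
Particle B: Δp_B = ℏ/(2×9.890e-09 m) = 5.332e-27 kg·m/s

Ratio: Δp_A/Δp_B = 5.18

Since Δp_min ∝ 1/Δx, the particle with smaller position uncertainty (A) has larger momentum uncertainty.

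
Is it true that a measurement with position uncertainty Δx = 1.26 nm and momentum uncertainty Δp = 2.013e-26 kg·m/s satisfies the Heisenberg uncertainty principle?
No, it violates the uncertainty principle (impossible measurement).

Calculate the product ΔxΔp:
ΔxΔp = (1.260e-09 m) × (2.013e-26 kg·m/s)
ΔxΔp = 2.536e-35 J·s

Compare to the minimum allowed value ℏ/2:
ℏ/2 = 5.273e-35 J·s

Since ΔxΔp = 2.536e-35 J·s < 5.273e-35 J·s = ℏ/2,
the measurement violates the uncertainty principle.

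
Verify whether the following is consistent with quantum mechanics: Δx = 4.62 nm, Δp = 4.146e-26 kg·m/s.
Yes, it satisfies the uncertainty principle.

Calculate the product ΔxΔp:
ΔxΔp = (4.620e-09 m) × (4.146e-26 kg·m/s)
ΔxΔp = 1.915e-34 J·s

Compare to the minimum allowed value ℏ/2:
ℏ/2 = 5.273e-35 J·s

Since ΔxΔp = 1.915e-34 J·s ≥ 5.273e-35 J·s = ℏ/2,
the measurement satisfies the uncertainty principle.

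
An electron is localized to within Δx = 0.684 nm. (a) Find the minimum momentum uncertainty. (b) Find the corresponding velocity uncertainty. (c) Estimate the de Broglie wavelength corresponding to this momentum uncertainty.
(a) Δp_min = 7.709 × 10^-26 kg·m/s
(b) Δv_min = 84.625 km/s
(c) λ_dB = 8.595 nm

Step-by-step:

(a) From the uncertainty principle:
Δp_min = ℏ/(2Δx) = (1.055e-34 J·s)/(2 × 6.840e-10 m) = 7.709e-26 kg·m/s

(b) The velocity uncertainty:
Δv = Δp/m = (7.709e-26 kg·m/s)/(9.109e-31 kg) = 8.463e+04 m/s = 84.625 km/s

(c) The de Broglie wavelength for this momentum:
λ = h/p = (6.626e-34 J·s)/(7.709e-26 kg·m/s) = 8.595e-09 m = 8.595 nm

Note: The de Broglie wavelength is comparable to the localization size, as expected from wave-particle duality.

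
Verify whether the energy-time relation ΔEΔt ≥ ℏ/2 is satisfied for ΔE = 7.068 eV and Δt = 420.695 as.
Yes, it satisfies the uncertainty relation.

Calculate the product ΔEΔt:
ΔE = 7.068 eV = 1.132e-18 J
ΔEΔt = (1.132e-18 J) × (4.207e-16 s)
ΔEΔt = 4.764e-34 J·s

Compare to the minimum allowed value ℏ/2:
ℏ/2 = 5.273e-35 J·s

Since ΔEΔt = 4.764e-34 J·s ≥ 5.273e-35 J·s = ℏ/2,
this satisfies the uncertainty relation.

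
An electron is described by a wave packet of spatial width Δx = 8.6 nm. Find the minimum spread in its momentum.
6.131 × 10^-27 kg·m/s

For a wave packet, the spatial width Δx and momentum spread Δp are related by the uncertainty principle:
ΔxΔp ≥ ℏ/2

The minimum momentum spread is:
Δp_min = ℏ/(2Δx)
Δp_min = (1.055e-34 J·s) / (2 × 8.600e-09 m)
Δp_min = 6.131e-27 kg·m/s

A wave packet cannot have both a well-defined position and well-defined momentum.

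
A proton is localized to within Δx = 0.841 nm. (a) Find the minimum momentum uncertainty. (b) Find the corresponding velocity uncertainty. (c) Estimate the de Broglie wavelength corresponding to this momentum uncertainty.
(a) Δp_min = 6.270 × 10^-26 kg·m/s
(b) Δv_min = 37.485 m/s
(c) λ_dB = 10.568 nm

Step-by-step:

(a) From the uncertainty principle:
Δp_min = ℏ/(2Δx) = (1.055e-34 J·s)/(2 × 8.410e-10 m) = 6.270e-26 kg·m/s

(b) The velocity uncertainty:
Δv = Δp/m = (6.270e-26 kg·m/s)/(1.673e-27 kg) = 3.748e+01 m/s = 37.485 m/s

(c) The de Broglie wavelength for this momentum:
λ = h/p = (6.626e-34 J·s)/(6.270e-26 kg·m/s) = 1.057e-08 m = 10.568 nm

Note: The de Broglie wavelength is comparable to the localization size, as expected from wave-particle duality.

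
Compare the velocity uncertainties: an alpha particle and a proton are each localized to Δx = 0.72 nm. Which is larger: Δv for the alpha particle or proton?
The proton has the larger minimum velocity uncertainty, by a ratio of 4.0.

For both particles, Δp_min = ℏ/(2Δx) = 7.323e-26 kg·m/s (same for both).

The velocity uncertainty is Δv = Δp/m:
- alpha particle: Δv = 7.323e-26 / 6.645e-27 = 1.102e+01 m/s = 11.022 m/s
- proton: Δv = 7.323e-26 / 1.673e-27 = 4.378e+01 m/s = 43.784 m/s

Ratio: 4.378e+01 / 1.102e+01 = 4.0

The lighter particle has larger velocity uncertainty because Δv ∝ 1/m.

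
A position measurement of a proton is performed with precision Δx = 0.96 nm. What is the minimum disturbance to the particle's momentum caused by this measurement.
5.493 × 10^-26 kg·m/s

The uncertainty principle implies that measuring position disturbs momentum:
ΔxΔp ≥ ℏ/2

When we measure position with precision Δx, we necessarily introduce a momentum uncertainty:
Δp ≥ ℏ/(2Δx)
Δp_min = (1.055e-34 J·s) / (2 × 9.600e-10 m)
Δp_min = 5.493e-26 kg·m/s

The more precisely we measure position, the greater the momentum disturbance.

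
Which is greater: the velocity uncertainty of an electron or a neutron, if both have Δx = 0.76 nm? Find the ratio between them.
The electron has the larger minimum velocity uncertainty, by a ratio of 1838.7.

For both particles, Δp_min = ℏ/(2Δx) = 6.938e-26 kg·m/s (same for both).

The velocity uncertainty is Δv = Δp/m:
- electron: Δv = 6.938e-26 / 9.109e-31 = 7.616e+04 m/s = 76.163 km/s
- neutron: Δv = 6.938e-26 / 1.675e-27 = 4.142e+01 m/s = 41.423 m/s

Ratio: 7.616e+04 / 4.142e+01 = 1838.7

The lighter particle has larger velocity uncertainty because Δv ∝ 1/m.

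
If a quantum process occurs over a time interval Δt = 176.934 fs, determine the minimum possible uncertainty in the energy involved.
1.860 meV

Using the energy-time uncertainty principle:
ΔEΔt ≥ ℏ/2

The minimum uncertainty in energy is:
ΔE_min = ℏ/(2Δt)
ΔE_min = (1.055e-34 J·s) / (2 × 1.769e-13 s)
ΔE_min = 2.980e-22 J = 1.860 meV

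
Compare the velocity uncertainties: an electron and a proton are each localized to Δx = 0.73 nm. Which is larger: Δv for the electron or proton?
The electron has the larger minimum velocity uncertainty, by a ratio of 1836.2.

For both particles, Δp_min = ℏ/(2Δx) = 7.223e-26 kg·m/s (same for both).

The velocity uncertainty is Δv = Δp/m:
- electron: Δv = 7.223e-26 / 9.109e-31 = 7.929e+04 m/s = 79.293 km/s
- proton: Δv = 7.223e-26 / 1.673e-27 = 4.318e+01 m/s = 43.184 m/s

Ratio: 7.929e+04 / 4.318e+01 = 1836.2

The lighter particle has larger velocity uncertainty because Δv ∝ 1/m.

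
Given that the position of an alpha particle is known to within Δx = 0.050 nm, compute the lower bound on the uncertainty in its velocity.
158.710 m/s

Using the Heisenberg uncertainty principle and Δp = mΔv:
ΔxΔp ≥ ℏ/2
Δx(mΔv) ≥ ℏ/2

The minimum uncertainty in velocity is:
Δv_min = ℏ/(2mΔx)
Δv_min = (1.055e-34 J·s) / (2 × 6.645e-27 kg × 5.000e-11 m)
Δv_min = 1.587e+02 m/s = 158.710 m/s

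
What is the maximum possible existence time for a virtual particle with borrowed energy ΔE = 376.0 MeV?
8.753 × 10^-25 s

Using the energy-time uncertainty principle:
ΔEΔt ≥ ℏ/2

For a virtual particle borrowing energy ΔE, the maximum lifetime is:
Δt_max = ℏ/(2ΔE)

Converting energy:
ΔE = 376.0 MeV = 6.024e-11 J

Δt_max = (1.055e-34 J·s) / (2 × 6.024e-11 J)
Δt_max = 8.753e-25 s = 8.753 × 10^-25 s

Virtual particles with higher borrowed energy exist for shorter times.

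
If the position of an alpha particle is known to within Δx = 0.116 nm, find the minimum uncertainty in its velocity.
68.409 m/s

Using the Heisenberg uncertainty principle and Δp = mΔv:
ΔxΔp ≥ ℏ/2
Δx(mΔv) ≥ ℏ/2

The minimum uncertainty in velocity is:
Δv_min = ℏ/(2mΔx)
Δv_min = (1.055e-34 J·s) / (2 × 6.645e-27 kg × 1.160e-10 m)
Δv_min = 6.841e+01 m/s = 68.409 m/s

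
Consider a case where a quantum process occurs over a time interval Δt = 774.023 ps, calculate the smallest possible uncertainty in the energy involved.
425.189 neV

Using the energy-time uncertainty principle:
ΔEΔt ≥ ℏ/2

The minimum uncertainty in energy is:
ΔE_min = ℏ/(2Δt)
ΔE_min = (1.055e-34 J·s) / (2 × 7.740e-10 s)
ΔE_min = 6.812e-26 J = 425.189 neV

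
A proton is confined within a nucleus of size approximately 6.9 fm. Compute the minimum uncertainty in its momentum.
7.642 × 10^-21 kg·m/s

Using the Heisenberg uncertainty principle:
ΔxΔp ≥ ℏ/2

With Δx ≈ L = 6.900e-15 m (the confinement size):
Δp_min = ℏ/(2Δx)
Δp_min = (1.055e-34 J·s) / (2 × 6.900e-15 m)
Δp_min = 7.642e-21 kg·m/s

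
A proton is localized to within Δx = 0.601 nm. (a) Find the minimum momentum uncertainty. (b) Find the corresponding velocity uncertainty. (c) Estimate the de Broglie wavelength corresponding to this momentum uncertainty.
(a) Δp_min = 8.773 × 10^-26 kg·m/s
(b) Δv_min = 52.453 m/s
(c) λ_dB = 7.552 nm

Step-by-step:

(a) From the uncertainty principle:
Δp_min = ℏ/(2Δx) = (1.055e-34 J·s)/(2 × 6.010e-10 m) = 8.773e-26 kg·m/s

(b) The velocity uncertainty:
Δv = Δp/m = (8.773e-26 kg·m/s)/(1.673e-27 kg) = 5.245e+01 m/s = 52.453 m/s

(c) The de Broglie wavelength for this momentum:
λ = h/p = (6.626e-34 J·s)/(8.773e-26 kg·m/s) = 7.552e-09 m = 7.552 nm

Note: The de Broglie wavelength is comparable to the localization size, as expected from wave-particle duality.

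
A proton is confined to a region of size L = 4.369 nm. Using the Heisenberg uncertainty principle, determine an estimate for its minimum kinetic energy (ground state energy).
271.763 neV

Using the uncertainty principle to estimate ground state energy:

1. The position uncertainty is approximately the confinement size:
   Δx ≈ L = 4.369e-09 m

2. From ΔxΔp ≥ ℏ/2, the minimum momentum uncertainty is:
   Δp ≈ ℏ/(2L) = 1.207e-26 kg·m/s

3. The kinetic energy is approximately:
   KE ≈ (Δp)²/(2m) = (1.207e-26)²/(2 × 1.673e-27 kg)
   KE ≈ 4.354e-26 J = 271.763 neV

This is an order-of-magnitude estimate of the ground state energy.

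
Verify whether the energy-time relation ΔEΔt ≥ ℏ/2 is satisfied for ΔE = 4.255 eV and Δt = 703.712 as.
Yes, it satisfies the uncertainty relation.

Calculate the product ΔEΔt:
ΔE = 4.255 eV = 6.817e-19 J
ΔEΔt = (6.817e-19 J) × (7.037e-16 s)
ΔEΔt = 4.797e-34 J·s

Compare to the minimum allowed value ℏ/2:
ℏ/2 = 5.273e-35 J·s

Since ΔEΔt = 4.797e-34 J·s ≥ 5.273e-35 J·s = ℏ/2,
this satisfies the uncertainty relation.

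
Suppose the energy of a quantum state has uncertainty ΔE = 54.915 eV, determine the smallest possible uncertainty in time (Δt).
5.993 as

Using the energy-time uncertainty principle:
ΔEΔt ≥ ℏ/2

The minimum uncertainty in time is:
Δt_min = ℏ/(2ΔE)
Δt_min = (1.055e-34 J·s) / (2 × 8.798e-18 J)
Δt_min = 5.993e-18 s = 5.993 as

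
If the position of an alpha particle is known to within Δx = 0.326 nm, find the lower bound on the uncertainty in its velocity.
24.342 m/s

Using the Heisenberg uncertainty principle and Δp = mΔv:
ΔxΔp ≥ ℏ/2
Δx(mΔv) ≥ ℏ/2

The minimum uncertainty in velocity is:
Δv_min = ℏ/(2mΔx)
Δv_min = (1.055e-34 J·s) / (2 × 6.645e-27 kg × 3.260e-10 m)
Δv_min = 2.434e+01 m/s = 24.342 m/s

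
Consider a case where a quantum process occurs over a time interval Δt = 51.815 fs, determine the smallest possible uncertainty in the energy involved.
6.352 meV

Using the energy-time uncertainty principle:
ΔEΔt ≥ ℏ/2

The minimum uncertainty in energy is:
ΔE_min = ℏ/(2Δt)
ΔE_min = (1.055e-34 J·s) / (2 × 5.181e-14 s)
ΔE_min = 1.018e-21 J = 6.352 meV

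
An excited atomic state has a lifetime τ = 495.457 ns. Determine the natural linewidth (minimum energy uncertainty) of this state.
664.247 peV

Using the energy-time uncertainty principle:
ΔEΔt ≥ ℏ/2

The lifetime τ represents the time uncertainty Δt.
The natural linewidth (minimum energy uncertainty) is:

ΔE = ℏ/(2τ)
ΔE = (1.055e-34 J·s) / (2 × 4.955e-07 s)
ΔE = 1.064e-28 J = 664.247 peV

This natural linewidth limits the precision of spectroscopic measurements.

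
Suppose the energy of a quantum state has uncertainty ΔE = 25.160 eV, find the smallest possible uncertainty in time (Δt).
13.081 as

Using the energy-time uncertainty principle:
ΔEΔt ≥ ℏ/2

The minimum uncertainty in time is:
Δt_min = ℏ/(2ΔE)
Δt_min = (1.055e-34 J·s) / (2 × 4.031e-18 J)
Δt_min = 1.308e-17 s = 13.081 as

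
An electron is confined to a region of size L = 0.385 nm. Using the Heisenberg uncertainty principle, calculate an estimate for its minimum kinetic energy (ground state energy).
64.260 meV

Using the uncertainty principle to estimate ground state energy:

1. The position uncertainty is approximately the confinement size:
   Δx ≈ L = 3.850e-10 m

2. From ΔxΔp ≥ ℏ/2, the minimum momentum uncertainty is:
   Δp ≈ ℏ/(2L) = 1.370e-25 kg·m/s

3. The kinetic energy is approximately:
   KE ≈ (Δp)²/(2m) = (1.370e-25)²/(2 × 9.109e-31 kg)
   KE ≈ 1.030e-20 J = 64.260 meV

This is an order-of-magnitude estimate of the ground state energy.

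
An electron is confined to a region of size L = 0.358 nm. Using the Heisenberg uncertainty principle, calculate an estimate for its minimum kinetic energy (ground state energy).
74.318 meV

Using the uncertainty principle to estimate ground state energy:

1. The position uncertainty is approximately the confinement size:
   Δx ≈ L = 3.580e-10 m

2. From ΔxΔp ≥ ℏ/2, the minimum momentum uncertainty is:
   Δp ≈ ℏ/(2L) = 1.473e-25 kg·m/s

3. The kinetic energy is approximately:
   KE ≈ (Δp)²/(2m) = (1.473e-25)²/(2 × 9.109e-31 kg)
   KE ≈ 1.191e-20 J = 74.318 meV

This is an order-of-magnitude estimate of the ground state energy.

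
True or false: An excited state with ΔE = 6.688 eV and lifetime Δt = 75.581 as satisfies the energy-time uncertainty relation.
Yes, it satisfies the uncertainty relation.

Calculate the product ΔEΔt:
ΔE = 6.688 eV = 1.072e-18 J
ΔEΔt = (1.072e-18 J) × (7.558e-17 s)
ΔEΔt = 8.099e-35 J·s

Compare to the minimum allowed value ℏ/2:
ℏ/2 = 5.273e-35 J·s

Since ΔEΔt = 8.099e-35 J·s ≥ 5.273e-35 J·s = ℏ/2,
this satisfies the uncertainty relation.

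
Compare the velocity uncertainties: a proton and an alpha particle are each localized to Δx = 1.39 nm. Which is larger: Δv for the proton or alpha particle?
The proton has the larger minimum velocity uncertainty, by a ratio of 4.0.

For both particles, Δp_min = ℏ/(2Δx) = 3.793e-26 kg·m/s (same for both).

The velocity uncertainty is Δv = Δp/m:
- proton: Δv = 3.793e-26 / 1.673e-27 = 2.268e+01 m/s = 22.680 m/s
- alpha particle: Δv = 3.793e-26 / 6.645e-27 = 5.709e+00 m/s = 5.709 m/s

Ratio: 2.268e+01 / 5.709e+00 = 4.0

The lighter particle has larger velocity uncertainty because Δv ∝ 1/m.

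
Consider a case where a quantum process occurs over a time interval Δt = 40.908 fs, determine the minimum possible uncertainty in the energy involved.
8.045 meV

Using the energy-time uncertainty principle:
ΔEΔt ≥ ℏ/2

The minimum uncertainty in energy is:
ΔE_min = ℏ/(2Δt)
ΔE_min = (1.055e-34 J·s) / (2 × 4.091e-14 s)
ΔE_min = 1.289e-21 J = 8.045 meV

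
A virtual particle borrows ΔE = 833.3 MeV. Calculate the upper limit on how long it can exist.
3.949 × 10^-25 s

Using the energy-time uncertainty principle:
ΔEΔt ≥ ℏ/2

For a virtual particle borrowing energy ΔE, the maximum lifetime is:
Δt_max = ℏ/(2ΔE)

Converting energy:
ΔE = 833.3 MeV = 1.335e-10 J

Δt_max = (1.055e-34 J·s) / (2 × 1.335e-10 J)
Δt_max = 3.949e-25 s = 3.949 × 10^-25 s

Virtual particles with higher borrowed energy exist for shorter times.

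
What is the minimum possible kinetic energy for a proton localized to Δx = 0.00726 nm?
98.419 meV

Localizing a particle requires giving it sufficient momentum uncertainty:

1. From uncertainty principle: Δp ≥ ℏ/(2Δx)
   Δp_min = (1.055e-34 J·s) / (2 × 7.260e-12 m)
   Δp_min = 7.263e-24 kg·m/s

2. This momentum uncertainty corresponds to kinetic energy:
   KE ≈ (Δp)²/(2m) = (7.263e-24)²/(2 × 1.673e-27 kg)
   KE = 1.577e-20 J = 98.419 meV

Tighter localization requires more energy.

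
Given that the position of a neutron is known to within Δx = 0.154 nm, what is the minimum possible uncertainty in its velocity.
204.423 m/s

Using the Heisenberg uncertainty principle and Δp = mΔv:
ΔxΔp ≥ ℏ/2
Δx(mΔv) ≥ ℏ/2

The minimum uncertainty in velocity is:
Δv_min = ℏ/(2mΔx)
Δv_min = (1.055e-34 J·s) / (2 × 1.675e-27 kg × 1.540e-10 m)
Δv_min = 2.044e+02 m/s = 204.423 m/s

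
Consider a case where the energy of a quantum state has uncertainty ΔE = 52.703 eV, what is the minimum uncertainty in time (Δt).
6.245 as

Using the energy-time uncertainty principle:
ΔEΔt ≥ ℏ/2

The minimum uncertainty in time is:
Δt_min = ℏ/(2ΔE)
Δt_min = (1.055e-34 J·s) / (2 × 8.444e-18 J)
Δt_min = 6.245e-18 s = 6.245 as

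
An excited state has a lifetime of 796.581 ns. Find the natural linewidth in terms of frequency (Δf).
99.899 kHz

Using the energy-time uncertainty principle and E = hf:
ΔEΔt ≥ ℏ/2
hΔf·Δt ≥ ℏ/2

The minimum frequency uncertainty is:
Δf = ℏ/(2hτ) = 1/(4πτ)
Δf = 1/(4π × 7.966e-07 s)
Δf = 9.990e+04 Hz = 99.899 kHz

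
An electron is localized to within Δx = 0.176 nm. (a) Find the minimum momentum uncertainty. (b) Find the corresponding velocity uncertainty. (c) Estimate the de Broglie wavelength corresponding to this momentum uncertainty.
(a) Δp_min = 2.996 × 10^-25 kg·m/s
(b) Δv_min = 328.885 km/s
(c) λ_dB = 2.212 nm

Step-by-step:

(a) From the uncertainty principle:
Δp_min = ℏ/(2Δx) = (1.055e-34 J·s)/(2 × 1.760e-10 m) = 2.996e-25 kg·m/s

(b) The velocity uncertainty:
Δv = Δp/m = (2.996e-25 kg·m/s)/(9.109e-31 kg) = 3.289e+05 m/s = 328.885 km/s

(c) The de Broglie wavelength for this momentum:
λ = h/p = (6.626e-34 J·s)/(2.996e-25 kg·m/s) = 2.212e-09 m = 2.212 nm

Note: The de Broglie wavelength is comparable to the localization size, as expected from wave-particle duality.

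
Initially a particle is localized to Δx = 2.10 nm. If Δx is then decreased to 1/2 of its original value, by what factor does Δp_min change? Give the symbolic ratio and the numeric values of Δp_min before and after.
Original Δp_min = 2.511 × 10^-26 kg·m/s; new Δp'_min = 5.022 × 10^-26 kg·m/s; ratio Δp'_min/Δp_min = 2.

From the uncertainty principle ΔxΔp ≥ ℏ/2, the minimum momentum uncertainty is Δp_min = ℏ/(2Δx).

Original (Δx = 2.10 nm = 2.100e-09 m):
Δp_min = (1.055e-34 J·s)/(2 × 2.100e-09 m) = 2.511e-26 kg·m/s

When Δx → (1/2)Δx:
Δp'_min = ℏ/(2 × (1/2)Δx) = 2 × ℏ/(2Δx) = 2 × Δp_min
Δp'_min = 2 × 2.511e-26 kg·m/s = 5.022e-26 kg·m/s

Since Δp_min ∝ 1/Δx, when Δx is decreased to 1/2 of its original value, Δp_min increases to 2 times its original value.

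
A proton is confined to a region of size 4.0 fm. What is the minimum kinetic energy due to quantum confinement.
324.216 keV

Using the uncertainty principle:

1. Position uncertainty: Δx ≈ 4.000e-15 m
2. Minimum momentum uncertainty: Δp = ℏ/(2Δx) = 1.318e-20 kg·m/s
3. Minimum kinetic energy:
   KE = (Δp)²/(2m) = (1.318e-20)²/(2 × 1.673e-27 kg)
   KE = 5.195e-14 J = 324.216 keV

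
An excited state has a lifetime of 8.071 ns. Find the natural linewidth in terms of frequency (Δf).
9.860 MHz

Using the energy-time uncertainty principle and E = hf:
ΔEΔt ≥ ℏ/2
hΔf·Δt ≥ ℏ/2

The minimum frequency uncertainty is:
Δf = ℏ/(2hτ) = 1/(4πτ)
Δf = 1/(4π × 8.071e-09 s)
Δf = 9.860e+06 Hz = 9.860 MHz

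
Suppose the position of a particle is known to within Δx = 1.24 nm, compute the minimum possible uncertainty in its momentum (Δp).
4.252 × 10^-26 kg·m/s

Using the Heisenberg uncertainty principle:
ΔxΔp ≥ ℏ/2

The minimum uncertainty in momentum is:
Δp_min = ℏ/(2Δx)
Δp_min = (1.055e-34 J·s) / (2 × 1.240e-09 m)
Δp_min = 4.252e-26 kg·m/s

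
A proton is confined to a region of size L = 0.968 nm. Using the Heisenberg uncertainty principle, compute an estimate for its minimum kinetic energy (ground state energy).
5.536 μeV

Using the uncertainty principle to estimate ground state energy:

1. The position uncertainty is approximately the confinement size:
   Δx ≈ L = 9.680e-10 m

2. From ΔxΔp ≥ ℏ/2, the minimum momentum uncertainty is:
   Δp ≈ ℏ/(2L) = 5.447e-26 kg·m/s

3. The kinetic energy is approximately:
   KE ≈ (Δp)²/(2m) = (5.447e-26)²/(2 × 1.673e-27 kg)
   KE ≈ 8.870e-25 J = 5.536 μeV

This is an order-of-magnitude estimate of the ground state energy.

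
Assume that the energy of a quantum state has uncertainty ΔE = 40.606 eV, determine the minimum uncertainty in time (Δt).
8.105 as

Using the energy-time uncertainty principle:
ΔEΔt ≥ ℏ/2

The minimum uncertainty in time is:
Δt_min = ℏ/(2ΔE)
Δt_min = (1.055e-34 J·s) / (2 × 6.506e-18 J)
Δt_min = 8.105e-18 s = 8.105 as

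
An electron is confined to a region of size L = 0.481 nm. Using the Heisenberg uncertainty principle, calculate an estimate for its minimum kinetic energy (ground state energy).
41.169 meV

Using the uncertainty principle to estimate ground state energy:

1. The position uncertainty is approximately the confinement size:
   Δx ≈ L = 4.810e-10 m

2. From ΔxΔp ≥ ℏ/2, the minimum momentum uncertainty is:
   Δp ≈ ℏ/(2L) = 1.096e-25 kg·m/s

3. The kinetic energy is approximately:
   KE ≈ (Δp)²/(2m) = (1.096e-25)²/(2 × 9.109e-31 kg)
   KE ≈ 6.596e-21 J = 41.169 meV

This is an order-of-magnitude estimate of the ground state energy.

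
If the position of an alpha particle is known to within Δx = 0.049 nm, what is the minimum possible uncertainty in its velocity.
161.949 m/s

Using the Heisenberg uncertainty principle and Δp = mΔv:
ΔxΔp ≥ ℏ/2
Δx(mΔv) ≥ ℏ/2

The minimum uncertainty in velocity is:
Δv_min = ℏ/(2mΔx)
Δv_min = (1.055e-34 J·s) / (2 × 6.645e-27 kg × 4.900e-11 m)
Δv_min = 1.619e+02 m/s = 161.949 m/s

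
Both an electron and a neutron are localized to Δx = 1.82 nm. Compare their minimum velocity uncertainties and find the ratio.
The electron has the larger minimum velocity uncertainty, by a ratio of 1838.7.

For both particles, Δp_min = ℏ/(2Δx) = 2.897e-26 kg·m/s (same for both).

The velocity uncertainty is Δv = Δp/m:
- electron: Δv = 2.897e-26 / 9.109e-31 = 3.180e+04 m/s = 31.804 km/s
- neutron: Δv = 2.897e-26 / 1.675e-27 = 1.730e+01 m/s = 17.297 m/s

Ratio: 3.180e+04 / 1.730e+01 = 1838.7

The lighter particle has larger velocity uncertainty because Δv ∝ 1/m.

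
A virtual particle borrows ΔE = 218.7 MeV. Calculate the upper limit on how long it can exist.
1.505 ys

Using the energy-time uncertainty principle:
ΔEΔt ≥ ℏ/2

For a virtual particle borrowing energy ΔE, the maximum lifetime is:
Δt_max = ℏ/(2ΔE)

Converting energy:
ΔE = 218.7 MeV = 3.504e-11 J

Δt_max = (1.055e-34 J·s) / (2 × 3.504e-11 J)
Δt_max = 1.505e-24 s = 1.505 ys

Virtual particles with higher borrowed energy exist for shorter times.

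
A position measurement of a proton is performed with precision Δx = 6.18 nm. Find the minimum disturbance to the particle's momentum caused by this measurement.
8.532 × 10^-27 kg·m/s

The uncertainty principle implies that measuring position disturbs momentum:
ΔxΔp ≥ ℏ/2

When we measure position with precision Δx, we necessarily introduce a momentum uncertainty:
Δp ≥ ℏ/(2Δx)
Δp_min = (1.055e-34 J·s) / (2 × 6.180e-09 m)
Δp_min = 8.532e-27 kg·m/s

The more precisely we measure position, the greater the momentum disturbance.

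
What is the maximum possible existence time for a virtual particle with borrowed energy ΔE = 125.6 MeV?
2.620 ys

Using the energy-time uncertainty principle:
ΔEΔt ≥ ℏ/2

For a virtual particle borrowing energy ΔE, the maximum lifetime is:
Δt_max = ℏ/(2ΔE)

Converting energy:
ΔE = 125.6 MeV = 2.012e-11 J

Δt_max = (1.055e-34 J·s) / (2 × 2.012e-11 J)
Δt_max = 2.620e-24 s = 2.620 ys

Virtual particles with higher borrowed energy exist for shorter times.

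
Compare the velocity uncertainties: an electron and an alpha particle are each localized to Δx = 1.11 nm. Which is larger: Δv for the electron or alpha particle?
The electron has the larger minimum velocity uncertainty, by a ratio of 7294.3.

For both particles, Δp_min = ℏ/(2Δx) = 4.750e-26 kg·m/s (same for both).

The velocity uncertainty is Δv = Δp/m:
- electron: Δv = 4.750e-26 / 9.109e-31 = 5.215e+04 m/s = 52.148 km/s
- alpha particle: Δv = 4.750e-26 / 6.645e-27 = 7.149e+00 m/s = 7.149 m/s

Ratio: 5.215e+04 / 7.149e+00 = 7294.3

The lighter particle has larger velocity uncertainty because Δv ∝ 1/m.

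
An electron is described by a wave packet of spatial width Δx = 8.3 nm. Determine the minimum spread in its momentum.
6.353 × 10^-27 kg·m/s

For a wave packet, the spatial width Δx and momentum spread Δp are related by the uncertainty principle:
ΔxΔp ≥ ℏ/2

The minimum momentum spread is:
Δp_min = ℏ/(2Δx)
Δp_min = (1.055e-34 J·s) / (2 × 8.300e-09 m)
Δp_min = 6.353e-27 kg·m/s

A wave packet cannot have both a well-defined position and well-defined momentum.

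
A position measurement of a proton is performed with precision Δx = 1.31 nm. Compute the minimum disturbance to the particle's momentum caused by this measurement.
4.025 × 10^-26 kg·m/s

The uncertainty principle implies that measuring position disturbs momentum:
ΔxΔp ≥ ℏ/2

When we measure position with precision Δx, we necessarily introduce a momentum uncertainty:
Δp ≥ ℏ/(2Δx)
Δp_min = (1.055e-34 J·s) / (2 × 1.310e-09 m)
Δp_min = 4.025e-26 kg·m/s

The more precisely we measure position, the greater the momentum disturbance.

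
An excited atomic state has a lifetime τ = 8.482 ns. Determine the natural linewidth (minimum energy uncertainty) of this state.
38.801 neV

Using the energy-time uncertainty principle:
ΔEΔt ≥ ℏ/2

The lifetime τ represents the time uncertainty Δt.
The natural linewidth (minimum energy uncertainty) is:

ΔE = ℏ/(2τ)
ΔE = (1.055e-34 J·s) / (2 × 8.482e-09 s)
ΔE = 6.217e-27 J = 38.801 neV

This natural linewidth limits the precision of spectroscopic measurements.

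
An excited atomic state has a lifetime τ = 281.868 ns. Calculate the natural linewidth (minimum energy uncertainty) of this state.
1.168 neV

Using the energy-time uncertainty principle:
ΔEΔt ≥ ℏ/2

The lifetime τ represents the time uncertainty Δt.
The natural linewidth (minimum energy uncertainty) is:

ΔE = ℏ/(2τ)
ΔE = (1.055e-34 J·s) / (2 × 2.819e-07 s)
ΔE = 1.871e-28 J = 1.168 neV

This natural linewidth limits the precision of spectroscopic measurements.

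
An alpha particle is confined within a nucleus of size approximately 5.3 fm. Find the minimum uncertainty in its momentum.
9.949 × 10^-21 kg·m/s

Using the Heisenberg uncertainty principle:
ΔxΔp ≥ ℏ/2

With Δx ≈ L = 5.300e-15 m (the confinement size):
Δp_min = ℏ/(2Δx)
Δp_min = (1.055e-34 J·s) / (2 × 5.300e-15 m)
Δp_min = 9.949e-21 kg·m/s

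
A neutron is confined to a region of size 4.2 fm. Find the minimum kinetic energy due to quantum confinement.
293.668 keV

Using the uncertainty principle:

1. Position uncertainty: Δx ≈ 4.200e-15 m
2. Minimum momentum uncertainty: Δp = ℏ/(2Δx) = 1.255e-20 kg·m/s
3. Minimum kinetic energy:
   KE = (Δp)²/(2m) = (1.255e-20)²/(2 × 1.675e-27 kg)
   KE = 4.705e-14 J = 293.668 keV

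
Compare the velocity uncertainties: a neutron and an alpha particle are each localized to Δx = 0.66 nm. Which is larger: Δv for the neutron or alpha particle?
The neutron has the larger minimum velocity uncertainty, by a ratio of 4.0.

For both particles, Δp_min = ℏ/(2Δx) = 7.989e-26 kg·m/s (same for both).

The velocity uncertainty is Δv = Δp/m:
- neutron: Δv = 7.989e-26 / 1.675e-27 = 4.770e+01 m/s = 47.699 m/s
- alpha particle: Δv = 7.989e-26 / 6.645e-27 = 1.202e+01 m/s = 12.023 m/s

Ratio: 4.770e+01 / 1.202e+01 = 4.0

The lighter particle has larger velocity uncertainty because Δv ∝ 1/m.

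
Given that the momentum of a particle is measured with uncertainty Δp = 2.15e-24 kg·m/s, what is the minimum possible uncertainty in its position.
24.525 pm

Using the Heisenberg uncertainty principle:
ΔxΔp ≥ ℏ/2

The minimum uncertainty in position is:
Δx_min = ℏ/(2Δp)
Δx_min = (1.055e-34 J·s) / (2 × 2.150e-24 kg·m/s)
Δx_min = 2.452e-11 m = 24.525 pm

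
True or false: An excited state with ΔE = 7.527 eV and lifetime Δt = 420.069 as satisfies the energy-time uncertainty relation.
Yes, it satisfies the uncertainty relation.

Calculate the product ΔEΔt:
ΔE = 7.527 eV = 1.206e-18 J
ΔEΔt = (1.206e-18 J) × (4.201e-16 s)
ΔEΔt = 5.066e-34 J·s

Compare to the minimum allowed value ℏ/2:
ℏ/2 = 5.273e-35 J·s

Since ΔEΔt = 5.066e-34 J·s ≥ 5.273e-35 J·s = ℏ/2,
this satisfies the uncertainty relation.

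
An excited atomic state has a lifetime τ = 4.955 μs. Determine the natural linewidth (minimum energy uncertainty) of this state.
66.419 peV

Using the energy-time uncertainty principle:
ΔEΔt ≥ ℏ/2

The lifetime τ represents the time uncertainty Δt.
The natural linewidth (minimum energy uncertainty) is:

ΔE = ℏ/(2τ)
ΔE = (1.055e-34 J·s) / (2 × 4.955e-06 s)
ΔE = 1.064e-29 J = 66.419 peV

This natural linewidth limits the precision of spectroscopic measurements.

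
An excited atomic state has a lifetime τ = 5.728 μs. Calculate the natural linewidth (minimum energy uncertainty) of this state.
57.456 peV

Using the energy-time uncertainty principle:
ΔEΔt ≥ ℏ/2

The lifetime τ represents the time uncertainty Δt.
The natural linewidth (minimum energy uncertainty) is:

ΔE = ℏ/(2τ)
ΔE = (1.055e-34 J·s) / (2 × 5.728e-06 s)
ΔE = 9.205e-30 J = 57.456 peV

This natural linewidth limits the precision of spectroscopic measurements.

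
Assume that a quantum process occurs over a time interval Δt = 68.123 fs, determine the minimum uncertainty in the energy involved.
4.831 meV

Using the energy-time uncertainty principle:
ΔEΔt ≥ ℏ/2

The minimum uncertainty in energy is:
ΔE_min = ℏ/(2Δt)
ΔE_min = (1.055e-34 J·s) / (2 × 6.812e-14 s)
ΔE_min = 7.740e-22 J = 4.831 meV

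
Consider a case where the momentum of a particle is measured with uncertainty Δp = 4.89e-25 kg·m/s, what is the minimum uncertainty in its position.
107.829 pm

Using the Heisenberg uncertainty principle:
ΔxΔp ≥ ℏ/2

The minimum uncertainty in position is:
Δx_min = ℏ/(2Δp)
Δx_min = (1.055e-34 J·s) / (2 × 4.890e-25 kg·m/s)
Δx_min = 1.078e-10 m = 107.829 pm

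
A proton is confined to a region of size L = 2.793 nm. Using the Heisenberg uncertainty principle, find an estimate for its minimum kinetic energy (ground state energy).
664.986 neV

Using the uncertainty principle to estimate ground state energy:

1. The position uncertainty is approximately the confinement size:
   Δx ≈ L = 2.793e-09 m

2. From ΔxΔp ≥ ℏ/2, the minimum momentum uncertainty is:
   Δp ≈ ℏ/(2L) = 1.888e-26 kg·m/s

3. The kinetic energy is approximately:
   KE ≈ (Δp)²/(2m) = (1.888e-26)²/(2 × 1.673e-27 kg)
   KE ≈ 1.065e-25 J = 664.986 neV

This is an order-of-magnitude estimate of the ground state energy.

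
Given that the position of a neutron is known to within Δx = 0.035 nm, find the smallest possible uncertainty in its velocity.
899.461 m/s

Using the Heisenberg uncertainty principle and Δp = mΔv:
ΔxΔp ≥ ℏ/2
Δx(mΔv) ≥ ℏ/2

The minimum uncertainty in velocity is:
Δv_min = ℏ/(2mΔx)
Δv_min = (1.055e-34 J·s) / (2 × 1.675e-27 kg × 3.500e-11 m)
Δv_min = 8.995e+02 m/s = 899.461 m/s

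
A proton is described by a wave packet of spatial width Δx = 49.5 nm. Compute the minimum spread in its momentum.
1.065 × 10^-27 kg·m/s

For a wave packet, the spatial width Δx and momentum spread Δp are related by the uncertainty principle:
ΔxΔp ≥ ℏ/2

The minimum momentum spread is:
Δp_min = ℏ/(2Δx)
Δp_min = (1.055e-34 J·s) / (2 × 4.950e-08 m)
Δp_min = 1.065e-27 kg·m/s

A wave packet cannot have both a well-defined position and well-defined momentum.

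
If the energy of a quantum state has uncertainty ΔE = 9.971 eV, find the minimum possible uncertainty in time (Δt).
33.006 as

Using the energy-time uncertainty principle:
ΔEΔt ≥ ℏ/2

The minimum uncertainty in time is:
Δt_min = ℏ/(2ΔE)
Δt_min = (1.055e-34 J·s) / (2 × 1.598e-18 J)
Δt_min = 3.301e-17 s = 33.006 as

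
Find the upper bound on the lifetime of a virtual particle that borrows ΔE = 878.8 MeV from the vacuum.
3.745 × 10^-25 s

Using the energy-time uncertainty principle:
ΔEΔt ≥ ℏ/2

For a virtual particle borrowing energy ΔE, the maximum lifetime is:
Δt_max = ℏ/(2ΔE)

Converting energy:
ΔE = 878.8 MeV = 1.408e-10 J

Δt_max = (1.055e-34 J·s) / (2 × 1.408e-10 J)
Δt_max = 3.745e-25 s = 3.745 × 10^-25 s

Virtual particles with higher borrowed energy exist for shorter times.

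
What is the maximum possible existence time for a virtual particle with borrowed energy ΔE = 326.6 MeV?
1.008 ys

Using the energy-time uncertainty principle:
ΔEΔt ≥ ℏ/2

For a virtual particle borrowing energy ΔE, the maximum lifetime is:
Δt_max = ℏ/(2ΔE)

Converting energy:
ΔE = 326.6 MeV = 5.233e-11 J

Δt_max = (1.055e-34 J·s) / (2 × 5.233e-11 J)
Δt_max = 1.008e-24 s = 1.008 ys

Virtual particles with higher borrowed energy exist for shorter times.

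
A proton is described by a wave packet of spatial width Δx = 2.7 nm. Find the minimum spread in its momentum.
1.953 × 10^-26 kg·m/s

For a wave packet, the spatial width Δx and momentum spread Δp are related by the uncertainty principle:
ΔxΔp ≥ ℏ/2

The minimum momentum spread is:
Δp_min = ℏ/(2Δx)
Δp_min = (1.055e-34 J·s) / (2 × 2.700e-09 m)
Δp_min = 1.953e-26 kg·m/s

A wave packet cannot have both a well-defined position and well-defined momentum.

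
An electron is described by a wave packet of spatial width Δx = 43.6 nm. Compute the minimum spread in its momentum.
1.209 × 10^-27 kg·m/s

For a wave packet, the spatial width Δx and momentum spread Δp are related by the uncertainty principle:
ΔxΔp ≥ ℏ/2

The minimum momentum spread is:
Δp_min = ℏ/(2Δx)
Δp_min = (1.055e-34 J·s) / (2 × 4.360e-08 m)
Δp_min = 1.209e-27 kg·m/s

A wave packet cannot have both a well-defined position and well-defined momentum.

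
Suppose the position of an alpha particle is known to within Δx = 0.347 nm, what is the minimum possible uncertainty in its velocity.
22.869 m/s

Using the Heisenberg uncertainty principle and Δp = mΔv:
ΔxΔp ≥ ℏ/2
Δx(mΔv) ≥ ℏ/2

The minimum uncertainty in velocity is:
Δv_min = ℏ/(2mΔx)
Δv_min = (1.055e-34 J·s) / (2 × 6.645e-27 kg × 3.470e-10 m)
Δv_min = 2.287e+01 m/s = 22.869 m/s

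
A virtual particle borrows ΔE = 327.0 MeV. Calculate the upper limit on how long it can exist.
1.006 ys

Using the energy-time uncertainty principle:
ΔEΔt ≥ ℏ/2

For a virtual particle borrowing energy ΔE, the maximum lifetime is:
Δt_max = ℏ/(2ΔE)

Converting energy:
ΔE = 327.0 MeV = 5.239e-11 J

Δt_max = (1.055e-34 J·s) / (2 × 5.239e-11 J)
Δt_max = 1.006e-24 s = 1.006 ys

Virtual particles with higher borrowed energy exist for shorter times.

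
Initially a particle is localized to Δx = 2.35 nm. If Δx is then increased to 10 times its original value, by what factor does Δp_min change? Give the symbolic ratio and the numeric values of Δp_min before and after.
Original Δp_min = 2.244 × 10^-26 kg·m/s; new Δp'_min = 2.244 × 10^-27 kg·m/s; ratio Δp'_min/Δp_min = 1/10.

From the uncertainty principle ΔxΔp ≥ ℏ/2, the minimum momentum uncertainty is Δp_min = ℏ/(2Δx).

Original (Δx = 2.35 nm = 2.350e-09 m):
Δp_min = (1.055e-34 J·s)/(2 × 2.350e-09 m) = 2.244e-26 kg·m/s

When Δx → 10Δx:
Δp'_min = ℏ/(2 × 10Δx) = (1/10) × ℏ/(2Δx) = (1/10) × Δp_min
Δp'_min = 1/10 × 2.244e-26 kg·m/s = 2.244e-27 kg·m/s

Since Δp_min ∝ 1/Δx, when Δx is increased to 10 times its original value, Δp_min decreases to 1/10 of its original value.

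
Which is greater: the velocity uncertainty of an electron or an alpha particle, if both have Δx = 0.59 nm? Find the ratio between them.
The electron has the larger minimum velocity uncertainty, by a ratio of 7294.3.

For both particles, Δp_min = ℏ/(2Δx) = 8.937e-26 kg·m/s (same for both).

The velocity uncertainty is Δv = Δp/m:
- electron: Δv = 8.937e-26 / 9.109e-31 = 9.811e+04 m/s = 98.108 km/s
- alpha particle: Δv = 8.937e-26 / 6.645e-27 = 1.345e+01 m/s = 13.450 m/s

Ratio: 9.811e+04 / 1.345e+01 = 7294.3

The lighter particle has larger velocity uncertainty because Δv ∝ 1/m.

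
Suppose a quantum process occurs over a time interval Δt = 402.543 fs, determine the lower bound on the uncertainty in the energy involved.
817.567 μeV

Using the energy-time uncertainty principle:
ΔEΔt ≥ ℏ/2

The minimum uncertainty in energy is:
ΔE_min = ℏ/(2Δt)
ΔE_min = (1.055e-34 J·s) / (2 × 4.025e-13 s)
ΔE_min = 1.310e-22 J = 817.567 μeV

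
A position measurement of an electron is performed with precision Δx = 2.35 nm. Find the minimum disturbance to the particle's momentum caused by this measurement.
2.244 × 10^-26 kg·m/s

The uncertainty principle implies that measuring position disturbs momentum:
ΔxΔp ≥ ℏ/2

When we measure position with precision Δx, we necessarily introduce a momentum uncertainty:
Δp ≥ ℏ/(2Δx)
Δp_min = (1.055e-34 J·s) / (2 × 2.350e-09 m)
Δp_min = 2.244e-26 kg·m/s

The more precisely we measure position, the greater the momentum disturbance.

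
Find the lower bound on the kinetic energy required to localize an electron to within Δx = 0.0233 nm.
17.545 eV

Localizing a particle requires giving it sufficient momentum uncertainty:

1. From uncertainty principle: Δp ≥ ℏ/(2Δx)
   Δp_min = (1.055e-34 J·s) / (2 × 2.330e-11 m)
   Δp_min = 2.263e-24 kg·m/s

2. This momentum uncertainty corresponds to kinetic energy:
   KE ≈ (Δp)²/(2m) = (2.263e-24)²/(2 × 9.109e-31 kg)
   KE = 2.811e-18 J = 17.545 eV

Tighter localization requires more energy.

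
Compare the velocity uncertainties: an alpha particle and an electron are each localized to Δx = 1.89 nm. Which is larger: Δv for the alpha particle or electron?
The electron has the larger minimum velocity uncertainty, by a ratio of 7294.3.

For both particles, Δp_min = ℏ/(2Δx) = 2.790e-26 kg·m/s (same for both).

The velocity uncertainty is Δv = Δp/m:
- alpha particle: Δv = 2.790e-26 / 6.645e-27 = 4.199e+00 m/s = 4.199 m/s
- electron: Δv = 2.790e-26 / 9.109e-31 = 3.063e+04 m/s = 30.626 km/s

Ratio: 3.063e+04 / 4.199e+00 = 7294.3

The lighter particle has larger velocity uncertainty because Δv ∝ 1/m.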